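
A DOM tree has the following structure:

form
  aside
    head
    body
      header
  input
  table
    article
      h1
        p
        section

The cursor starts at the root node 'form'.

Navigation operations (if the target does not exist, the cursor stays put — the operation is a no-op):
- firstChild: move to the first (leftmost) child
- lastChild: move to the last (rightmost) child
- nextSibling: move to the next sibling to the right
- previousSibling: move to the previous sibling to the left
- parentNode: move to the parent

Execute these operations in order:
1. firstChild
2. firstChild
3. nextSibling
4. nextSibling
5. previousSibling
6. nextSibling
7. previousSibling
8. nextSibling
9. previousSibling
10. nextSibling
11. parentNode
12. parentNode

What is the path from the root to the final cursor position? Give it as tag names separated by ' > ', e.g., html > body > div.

Answer: form

Derivation:
After 1 (firstChild): aside
After 2 (firstChild): head
After 3 (nextSibling): body
After 4 (nextSibling): body (no-op, stayed)
After 5 (previousSibling): head
After 6 (nextSibling): body
After 7 (previousSibling): head
After 8 (nextSibling): body
After 9 (previousSibling): head
After 10 (nextSibling): body
After 11 (parentNode): aside
After 12 (parentNode): form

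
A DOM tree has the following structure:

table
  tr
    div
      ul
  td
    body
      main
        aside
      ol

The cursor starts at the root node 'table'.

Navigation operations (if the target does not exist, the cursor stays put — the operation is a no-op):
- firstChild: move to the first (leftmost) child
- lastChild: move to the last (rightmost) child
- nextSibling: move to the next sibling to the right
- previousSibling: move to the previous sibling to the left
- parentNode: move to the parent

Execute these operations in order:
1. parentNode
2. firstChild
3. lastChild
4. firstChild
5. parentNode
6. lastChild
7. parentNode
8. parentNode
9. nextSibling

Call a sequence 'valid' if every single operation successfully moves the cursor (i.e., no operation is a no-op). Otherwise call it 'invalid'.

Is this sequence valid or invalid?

After 1 (parentNode): table (no-op, stayed)
After 2 (firstChild): tr
After 3 (lastChild): div
After 4 (firstChild): ul
After 5 (parentNode): div
After 6 (lastChild): ul
After 7 (parentNode): div
After 8 (parentNode): tr
After 9 (nextSibling): td

Answer: invalid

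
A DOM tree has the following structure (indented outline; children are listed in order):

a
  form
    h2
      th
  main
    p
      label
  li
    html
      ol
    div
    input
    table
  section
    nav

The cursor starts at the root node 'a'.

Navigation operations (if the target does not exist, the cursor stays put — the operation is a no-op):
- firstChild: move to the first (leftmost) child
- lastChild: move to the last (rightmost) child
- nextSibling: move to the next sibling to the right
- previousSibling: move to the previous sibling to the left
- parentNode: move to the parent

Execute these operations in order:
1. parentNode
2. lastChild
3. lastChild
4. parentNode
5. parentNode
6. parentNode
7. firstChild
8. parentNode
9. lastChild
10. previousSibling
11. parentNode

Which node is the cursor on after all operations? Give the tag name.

After 1 (parentNode): a (no-op, stayed)
After 2 (lastChild): section
After 3 (lastChild): nav
After 4 (parentNode): section
After 5 (parentNode): a
After 6 (parentNode): a (no-op, stayed)
After 7 (firstChild): form
After 8 (parentNode): a
After 9 (lastChild): section
After 10 (previousSibling): li
After 11 (parentNode): a

Answer: a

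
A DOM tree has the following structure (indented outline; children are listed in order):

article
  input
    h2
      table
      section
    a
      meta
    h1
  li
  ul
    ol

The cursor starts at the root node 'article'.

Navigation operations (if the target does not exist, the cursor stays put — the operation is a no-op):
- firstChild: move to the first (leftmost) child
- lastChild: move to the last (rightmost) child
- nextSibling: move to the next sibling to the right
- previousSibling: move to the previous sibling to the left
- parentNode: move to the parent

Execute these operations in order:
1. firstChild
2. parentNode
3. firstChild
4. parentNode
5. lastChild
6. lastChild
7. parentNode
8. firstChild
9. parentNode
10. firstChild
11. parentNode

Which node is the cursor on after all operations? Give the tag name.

Answer: ul

Derivation:
After 1 (firstChild): input
After 2 (parentNode): article
After 3 (firstChild): input
After 4 (parentNode): article
After 5 (lastChild): ul
After 6 (lastChild): ol
After 7 (parentNode): ul
After 8 (firstChild): ol
After 9 (parentNode): ul
After 10 (firstChild): ol
After 11 (parentNode): ul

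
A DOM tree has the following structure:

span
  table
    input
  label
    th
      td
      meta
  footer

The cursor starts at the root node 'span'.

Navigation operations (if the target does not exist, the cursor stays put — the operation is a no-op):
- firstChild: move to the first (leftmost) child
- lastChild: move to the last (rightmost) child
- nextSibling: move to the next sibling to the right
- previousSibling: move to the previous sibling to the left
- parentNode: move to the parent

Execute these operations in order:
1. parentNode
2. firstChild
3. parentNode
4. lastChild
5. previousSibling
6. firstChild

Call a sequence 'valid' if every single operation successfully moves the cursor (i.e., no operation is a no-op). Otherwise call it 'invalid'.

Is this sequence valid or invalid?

After 1 (parentNode): span (no-op, stayed)
After 2 (firstChild): table
After 3 (parentNode): span
After 4 (lastChild): footer
After 5 (previousSibling): label
After 6 (firstChild): th

Answer: invalid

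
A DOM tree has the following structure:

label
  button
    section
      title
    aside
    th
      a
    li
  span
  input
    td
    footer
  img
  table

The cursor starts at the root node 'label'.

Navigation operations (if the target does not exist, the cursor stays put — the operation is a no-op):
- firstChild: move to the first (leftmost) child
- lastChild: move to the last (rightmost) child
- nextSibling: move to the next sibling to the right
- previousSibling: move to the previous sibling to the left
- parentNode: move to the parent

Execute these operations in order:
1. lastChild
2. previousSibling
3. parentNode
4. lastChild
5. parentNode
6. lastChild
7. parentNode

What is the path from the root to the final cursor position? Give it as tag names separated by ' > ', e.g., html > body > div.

Answer: label

Derivation:
After 1 (lastChild): table
After 2 (previousSibling): img
After 3 (parentNode): label
After 4 (lastChild): table
After 5 (parentNode): label
After 6 (lastChild): table
After 7 (parentNode): label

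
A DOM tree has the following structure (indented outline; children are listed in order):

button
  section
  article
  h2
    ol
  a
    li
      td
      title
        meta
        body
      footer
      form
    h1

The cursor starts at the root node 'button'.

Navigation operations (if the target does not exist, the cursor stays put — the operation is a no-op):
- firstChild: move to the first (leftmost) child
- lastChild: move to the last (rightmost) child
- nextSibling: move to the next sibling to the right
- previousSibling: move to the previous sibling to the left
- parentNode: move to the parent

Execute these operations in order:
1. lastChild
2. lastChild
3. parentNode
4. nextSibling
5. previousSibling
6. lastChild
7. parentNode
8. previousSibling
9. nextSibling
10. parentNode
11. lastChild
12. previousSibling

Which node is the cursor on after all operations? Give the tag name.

Answer: h2

Derivation:
After 1 (lastChild): a
After 2 (lastChild): h1
After 3 (parentNode): a
After 4 (nextSibling): a (no-op, stayed)
After 5 (previousSibling): h2
After 6 (lastChild): ol
After 7 (parentNode): h2
After 8 (previousSibling): article
After 9 (nextSibling): h2
After 10 (parentNode): button
After 11 (lastChild): a
After 12 (previousSibling): h2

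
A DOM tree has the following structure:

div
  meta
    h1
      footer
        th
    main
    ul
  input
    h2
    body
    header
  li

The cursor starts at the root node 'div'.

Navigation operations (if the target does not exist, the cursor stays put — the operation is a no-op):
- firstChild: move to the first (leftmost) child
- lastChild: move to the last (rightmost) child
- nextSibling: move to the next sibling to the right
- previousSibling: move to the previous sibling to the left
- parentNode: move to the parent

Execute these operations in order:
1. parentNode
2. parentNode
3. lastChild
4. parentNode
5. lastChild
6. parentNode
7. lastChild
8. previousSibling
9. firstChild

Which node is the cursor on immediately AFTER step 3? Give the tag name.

After 1 (parentNode): div (no-op, stayed)
After 2 (parentNode): div (no-op, stayed)
After 3 (lastChild): li

Answer: li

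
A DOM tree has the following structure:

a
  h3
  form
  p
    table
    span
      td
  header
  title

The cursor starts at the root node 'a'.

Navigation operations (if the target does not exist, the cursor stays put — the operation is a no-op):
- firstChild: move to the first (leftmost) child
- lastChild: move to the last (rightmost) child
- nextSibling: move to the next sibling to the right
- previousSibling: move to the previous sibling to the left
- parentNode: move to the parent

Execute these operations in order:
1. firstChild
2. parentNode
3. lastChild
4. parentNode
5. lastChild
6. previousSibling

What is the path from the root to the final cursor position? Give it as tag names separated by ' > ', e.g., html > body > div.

After 1 (firstChild): h3
After 2 (parentNode): a
After 3 (lastChild): title
After 4 (parentNode): a
After 5 (lastChild): title
After 6 (previousSibling): header

Answer: a > header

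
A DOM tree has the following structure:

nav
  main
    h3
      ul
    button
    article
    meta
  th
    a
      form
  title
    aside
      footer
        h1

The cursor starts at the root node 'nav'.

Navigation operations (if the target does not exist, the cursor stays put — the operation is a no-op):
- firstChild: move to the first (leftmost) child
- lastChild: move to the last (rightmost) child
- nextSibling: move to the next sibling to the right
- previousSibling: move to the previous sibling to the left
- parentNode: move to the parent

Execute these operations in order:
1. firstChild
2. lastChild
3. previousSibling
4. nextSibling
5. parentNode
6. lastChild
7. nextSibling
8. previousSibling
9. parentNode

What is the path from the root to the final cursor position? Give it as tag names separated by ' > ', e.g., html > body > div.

Answer: nav > main

Derivation:
After 1 (firstChild): main
After 2 (lastChild): meta
After 3 (previousSibling): article
After 4 (nextSibling): meta
After 5 (parentNode): main
After 6 (lastChild): meta
After 7 (nextSibling): meta (no-op, stayed)
After 8 (previousSibling): article
After 9 (parentNode): main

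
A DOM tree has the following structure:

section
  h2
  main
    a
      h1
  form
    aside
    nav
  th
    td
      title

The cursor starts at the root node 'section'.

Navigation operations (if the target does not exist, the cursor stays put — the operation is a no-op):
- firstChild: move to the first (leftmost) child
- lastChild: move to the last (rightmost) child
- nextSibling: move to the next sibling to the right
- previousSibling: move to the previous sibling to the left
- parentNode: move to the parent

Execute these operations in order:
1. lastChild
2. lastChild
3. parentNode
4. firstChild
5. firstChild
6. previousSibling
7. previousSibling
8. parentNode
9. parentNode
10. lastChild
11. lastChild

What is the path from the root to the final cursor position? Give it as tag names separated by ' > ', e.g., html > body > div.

After 1 (lastChild): th
After 2 (lastChild): td
After 3 (parentNode): th
After 4 (firstChild): td
After 5 (firstChild): title
After 6 (previousSibling): title (no-op, stayed)
After 7 (previousSibling): title (no-op, stayed)
After 8 (parentNode): td
After 9 (parentNode): th
After 10 (lastChild): td
After 11 (lastChild): title

Answer: section > th > td > title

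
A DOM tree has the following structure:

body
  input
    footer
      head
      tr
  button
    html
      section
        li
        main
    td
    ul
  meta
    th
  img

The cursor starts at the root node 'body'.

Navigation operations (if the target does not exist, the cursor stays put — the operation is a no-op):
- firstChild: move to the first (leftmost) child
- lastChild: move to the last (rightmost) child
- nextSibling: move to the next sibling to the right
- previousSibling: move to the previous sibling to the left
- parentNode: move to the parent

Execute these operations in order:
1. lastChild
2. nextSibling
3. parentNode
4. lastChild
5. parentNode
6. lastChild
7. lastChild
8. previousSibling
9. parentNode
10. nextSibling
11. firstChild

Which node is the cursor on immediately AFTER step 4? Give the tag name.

Answer: img

Derivation:
After 1 (lastChild): img
After 2 (nextSibling): img (no-op, stayed)
After 3 (parentNode): body
After 4 (lastChild): img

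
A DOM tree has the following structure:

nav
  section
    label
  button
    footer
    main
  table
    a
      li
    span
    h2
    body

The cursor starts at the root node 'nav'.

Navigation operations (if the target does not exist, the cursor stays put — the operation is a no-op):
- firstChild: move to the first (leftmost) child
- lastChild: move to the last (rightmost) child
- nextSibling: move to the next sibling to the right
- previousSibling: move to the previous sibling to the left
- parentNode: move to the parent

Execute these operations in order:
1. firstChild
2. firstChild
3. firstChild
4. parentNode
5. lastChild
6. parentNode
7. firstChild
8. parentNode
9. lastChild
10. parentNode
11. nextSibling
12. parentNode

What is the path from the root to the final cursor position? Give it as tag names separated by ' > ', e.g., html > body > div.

Answer: nav

Derivation:
After 1 (firstChild): section
After 2 (firstChild): label
After 3 (firstChild): label (no-op, stayed)
After 4 (parentNode): section
After 5 (lastChild): label
After 6 (parentNode): section
After 7 (firstChild): label
After 8 (parentNode): section
After 9 (lastChild): label
After 10 (parentNode): section
After 11 (nextSibling): button
After 12 (parentNode): nav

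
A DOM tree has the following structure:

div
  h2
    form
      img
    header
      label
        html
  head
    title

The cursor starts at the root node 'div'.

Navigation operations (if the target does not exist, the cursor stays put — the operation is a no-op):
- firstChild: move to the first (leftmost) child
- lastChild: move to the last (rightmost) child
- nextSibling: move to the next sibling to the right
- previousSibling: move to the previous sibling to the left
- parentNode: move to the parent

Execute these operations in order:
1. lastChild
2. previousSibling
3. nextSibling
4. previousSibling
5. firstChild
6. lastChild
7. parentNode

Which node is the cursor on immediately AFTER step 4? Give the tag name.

Answer: h2

Derivation:
After 1 (lastChild): head
After 2 (previousSibling): h2
After 3 (nextSibling): head
After 4 (previousSibling): h2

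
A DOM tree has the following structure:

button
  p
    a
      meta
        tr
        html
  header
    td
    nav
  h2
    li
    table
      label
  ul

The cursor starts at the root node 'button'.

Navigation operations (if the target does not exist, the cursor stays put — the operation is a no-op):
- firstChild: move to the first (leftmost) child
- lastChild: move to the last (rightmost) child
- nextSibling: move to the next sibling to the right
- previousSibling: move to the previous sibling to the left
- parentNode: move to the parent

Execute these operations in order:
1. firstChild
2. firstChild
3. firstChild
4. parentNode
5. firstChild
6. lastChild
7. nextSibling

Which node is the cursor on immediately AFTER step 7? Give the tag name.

Answer: html

Derivation:
After 1 (firstChild): p
After 2 (firstChild): a
After 3 (firstChild): meta
After 4 (parentNode): a
After 5 (firstChild): meta
After 6 (lastChild): html
After 7 (nextSibling): html (no-op, stayed)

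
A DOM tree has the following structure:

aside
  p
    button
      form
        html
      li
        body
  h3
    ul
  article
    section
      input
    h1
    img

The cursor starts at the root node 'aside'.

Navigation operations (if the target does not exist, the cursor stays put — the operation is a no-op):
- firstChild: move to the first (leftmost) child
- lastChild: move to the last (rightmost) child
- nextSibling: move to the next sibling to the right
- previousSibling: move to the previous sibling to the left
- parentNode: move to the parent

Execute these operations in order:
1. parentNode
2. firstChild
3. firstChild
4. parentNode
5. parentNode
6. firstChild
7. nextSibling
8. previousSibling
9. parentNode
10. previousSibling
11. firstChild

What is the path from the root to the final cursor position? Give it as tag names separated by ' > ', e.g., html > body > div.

After 1 (parentNode): aside (no-op, stayed)
After 2 (firstChild): p
After 3 (firstChild): button
After 4 (parentNode): p
After 5 (parentNode): aside
After 6 (firstChild): p
After 7 (nextSibling): h3
After 8 (previousSibling): p
After 9 (parentNode): aside
After 10 (previousSibling): aside (no-op, stayed)
After 11 (firstChild): p

Answer: aside > p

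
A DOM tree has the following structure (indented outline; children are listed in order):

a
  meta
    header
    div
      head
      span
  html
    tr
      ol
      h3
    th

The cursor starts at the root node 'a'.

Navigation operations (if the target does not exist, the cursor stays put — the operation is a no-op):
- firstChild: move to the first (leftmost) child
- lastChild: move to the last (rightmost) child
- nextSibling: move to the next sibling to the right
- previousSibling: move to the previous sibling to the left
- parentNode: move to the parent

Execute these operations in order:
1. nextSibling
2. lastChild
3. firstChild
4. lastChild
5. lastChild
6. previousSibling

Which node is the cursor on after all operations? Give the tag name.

Answer: ol

Derivation:
After 1 (nextSibling): a (no-op, stayed)
After 2 (lastChild): html
After 3 (firstChild): tr
After 4 (lastChild): h3
After 5 (lastChild): h3 (no-op, stayed)
After 6 (previousSibling): ol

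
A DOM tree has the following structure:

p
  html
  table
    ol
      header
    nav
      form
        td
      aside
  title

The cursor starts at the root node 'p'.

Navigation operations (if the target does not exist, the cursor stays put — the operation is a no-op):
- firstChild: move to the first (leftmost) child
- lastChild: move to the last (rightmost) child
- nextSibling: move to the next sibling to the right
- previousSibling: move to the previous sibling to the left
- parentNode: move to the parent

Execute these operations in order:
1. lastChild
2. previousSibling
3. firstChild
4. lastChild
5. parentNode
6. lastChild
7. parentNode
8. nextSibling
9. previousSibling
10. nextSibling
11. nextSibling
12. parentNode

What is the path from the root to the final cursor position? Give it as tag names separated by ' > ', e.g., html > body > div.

After 1 (lastChild): title
After 2 (previousSibling): table
After 3 (firstChild): ol
After 4 (lastChild): header
After 5 (parentNode): ol
After 6 (lastChild): header
After 7 (parentNode): ol
After 8 (nextSibling): nav
After 9 (previousSibling): ol
After 10 (nextSibling): nav
After 11 (nextSibling): nav (no-op, stayed)
After 12 (parentNode): table

Answer: p > table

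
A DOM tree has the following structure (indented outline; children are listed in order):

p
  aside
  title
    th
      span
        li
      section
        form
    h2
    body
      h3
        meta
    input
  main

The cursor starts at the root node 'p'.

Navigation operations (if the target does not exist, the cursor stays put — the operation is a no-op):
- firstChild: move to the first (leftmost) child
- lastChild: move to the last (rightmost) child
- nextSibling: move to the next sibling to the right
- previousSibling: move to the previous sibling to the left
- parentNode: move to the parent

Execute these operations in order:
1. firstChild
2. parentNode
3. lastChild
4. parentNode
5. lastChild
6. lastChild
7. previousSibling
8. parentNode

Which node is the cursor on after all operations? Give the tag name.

After 1 (firstChild): aside
After 2 (parentNode): p
After 3 (lastChild): main
After 4 (parentNode): p
After 5 (lastChild): main
After 6 (lastChild): main (no-op, stayed)
After 7 (previousSibling): title
After 8 (parentNode): p

Answer: p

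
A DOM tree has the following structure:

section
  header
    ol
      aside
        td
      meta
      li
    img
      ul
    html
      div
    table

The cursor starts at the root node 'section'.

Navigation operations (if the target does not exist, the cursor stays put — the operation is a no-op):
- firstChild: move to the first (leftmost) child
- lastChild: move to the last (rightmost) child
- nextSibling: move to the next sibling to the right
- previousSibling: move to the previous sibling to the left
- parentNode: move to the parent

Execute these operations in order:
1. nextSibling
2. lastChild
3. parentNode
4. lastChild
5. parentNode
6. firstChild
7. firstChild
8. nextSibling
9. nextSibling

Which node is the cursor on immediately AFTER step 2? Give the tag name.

Answer: header

Derivation:
After 1 (nextSibling): section (no-op, stayed)
After 2 (lastChild): header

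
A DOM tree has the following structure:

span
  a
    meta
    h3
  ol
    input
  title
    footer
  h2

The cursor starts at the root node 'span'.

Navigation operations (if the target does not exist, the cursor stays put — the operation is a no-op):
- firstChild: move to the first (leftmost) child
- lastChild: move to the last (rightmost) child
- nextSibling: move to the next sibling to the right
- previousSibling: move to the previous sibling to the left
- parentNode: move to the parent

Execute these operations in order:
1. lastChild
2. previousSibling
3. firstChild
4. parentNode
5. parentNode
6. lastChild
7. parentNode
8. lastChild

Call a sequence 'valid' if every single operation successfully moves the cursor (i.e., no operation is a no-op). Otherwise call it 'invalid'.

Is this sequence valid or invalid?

After 1 (lastChild): h2
After 2 (previousSibling): title
After 3 (firstChild): footer
After 4 (parentNode): title
After 5 (parentNode): span
After 6 (lastChild): h2
After 7 (parentNode): span
After 8 (lastChild): h2

Answer: valid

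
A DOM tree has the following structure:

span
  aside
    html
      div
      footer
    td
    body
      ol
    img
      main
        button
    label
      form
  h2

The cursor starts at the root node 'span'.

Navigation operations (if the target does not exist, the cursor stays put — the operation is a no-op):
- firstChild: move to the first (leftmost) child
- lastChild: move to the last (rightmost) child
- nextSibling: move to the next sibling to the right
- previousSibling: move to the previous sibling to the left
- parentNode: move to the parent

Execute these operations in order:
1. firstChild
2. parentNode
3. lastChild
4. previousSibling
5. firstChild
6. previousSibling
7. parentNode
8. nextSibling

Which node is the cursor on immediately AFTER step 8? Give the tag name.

Answer: h2

Derivation:
After 1 (firstChild): aside
After 2 (parentNode): span
After 3 (lastChild): h2
After 4 (previousSibling): aside
After 5 (firstChild): html
After 6 (previousSibling): html (no-op, stayed)
After 7 (parentNode): aside
After 8 (nextSibling): h2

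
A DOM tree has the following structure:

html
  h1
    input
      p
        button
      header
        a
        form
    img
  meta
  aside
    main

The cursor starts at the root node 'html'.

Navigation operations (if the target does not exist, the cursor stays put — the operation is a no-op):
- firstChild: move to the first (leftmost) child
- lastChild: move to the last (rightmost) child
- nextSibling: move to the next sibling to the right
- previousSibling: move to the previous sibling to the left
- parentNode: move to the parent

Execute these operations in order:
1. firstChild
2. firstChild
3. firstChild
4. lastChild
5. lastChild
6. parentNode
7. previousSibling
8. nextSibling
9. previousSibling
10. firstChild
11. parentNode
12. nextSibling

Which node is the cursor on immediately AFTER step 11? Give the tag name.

After 1 (firstChild): h1
After 2 (firstChild): input
After 3 (firstChild): p
After 4 (lastChild): button
After 5 (lastChild): button (no-op, stayed)
After 6 (parentNode): p
After 7 (previousSibling): p (no-op, stayed)
After 8 (nextSibling): header
After 9 (previousSibling): p
After 10 (firstChild): button
After 11 (parentNode): p

Answer: p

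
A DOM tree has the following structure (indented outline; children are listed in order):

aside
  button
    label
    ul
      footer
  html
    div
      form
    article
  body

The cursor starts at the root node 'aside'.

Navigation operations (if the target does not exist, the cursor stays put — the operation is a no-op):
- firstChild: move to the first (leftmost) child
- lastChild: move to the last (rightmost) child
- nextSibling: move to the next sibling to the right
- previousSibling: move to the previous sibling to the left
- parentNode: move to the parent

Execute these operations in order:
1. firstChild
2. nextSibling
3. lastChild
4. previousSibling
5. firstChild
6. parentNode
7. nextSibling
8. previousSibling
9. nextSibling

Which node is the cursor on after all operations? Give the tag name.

After 1 (firstChild): button
After 2 (nextSibling): html
After 3 (lastChild): article
After 4 (previousSibling): div
After 5 (firstChild): form
After 6 (parentNode): div
After 7 (nextSibling): article
After 8 (previousSibling): div
After 9 (nextSibling): article

Answer: article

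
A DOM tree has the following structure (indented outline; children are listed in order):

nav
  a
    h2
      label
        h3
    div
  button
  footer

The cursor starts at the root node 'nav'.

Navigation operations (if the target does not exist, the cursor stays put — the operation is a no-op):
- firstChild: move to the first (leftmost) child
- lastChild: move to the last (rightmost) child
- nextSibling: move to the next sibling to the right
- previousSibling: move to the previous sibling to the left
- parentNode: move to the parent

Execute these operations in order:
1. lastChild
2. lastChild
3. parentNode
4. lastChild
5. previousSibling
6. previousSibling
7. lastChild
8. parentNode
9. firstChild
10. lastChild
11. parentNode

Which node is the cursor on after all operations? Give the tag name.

Answer: h2

Derivation:
After 1 (lastChild): footer
After 2 (lastChild): footer (no-op, stayed)
After 3 (parentNode): nav
After 4 (lastChild): footer
After 5 (previousSibling): button
After 6 (previousSibling): a
After 7 (lastChild): div
After 8 (parentNode): a
After 9 (firstChild): h2
After 10 (lastChild): label
After 11 (parentNode): h2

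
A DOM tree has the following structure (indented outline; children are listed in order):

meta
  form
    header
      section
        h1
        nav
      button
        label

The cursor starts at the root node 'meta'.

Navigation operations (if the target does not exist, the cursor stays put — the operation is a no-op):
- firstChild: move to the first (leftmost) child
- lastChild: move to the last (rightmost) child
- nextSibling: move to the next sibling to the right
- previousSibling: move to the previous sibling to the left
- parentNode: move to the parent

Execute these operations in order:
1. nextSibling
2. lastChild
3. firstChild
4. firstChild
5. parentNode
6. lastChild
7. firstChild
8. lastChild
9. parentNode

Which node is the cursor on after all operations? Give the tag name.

After 1 (nextSibling): meta (no-op, stayed)
After 2 (lastChild): form
After 3 (firstChild): header
After 4 (firstChild): section
After 5 (parentNode): header
After 6 (lastChild): button
After 7 (firstChild): label
After 8 (lastChild): label (no-op, stayed)
After 9 (parentNode): button

Answer: button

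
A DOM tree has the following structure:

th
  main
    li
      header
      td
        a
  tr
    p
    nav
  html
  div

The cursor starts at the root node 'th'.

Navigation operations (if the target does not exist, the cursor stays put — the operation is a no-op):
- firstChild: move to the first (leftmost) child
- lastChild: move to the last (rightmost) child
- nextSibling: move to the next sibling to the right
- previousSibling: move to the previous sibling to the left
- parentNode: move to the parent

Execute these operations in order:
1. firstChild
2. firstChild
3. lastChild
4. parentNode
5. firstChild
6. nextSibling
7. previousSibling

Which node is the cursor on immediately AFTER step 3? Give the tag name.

After 1 (firstChild): main
After 2 (firstChild): li
After 3 (lastChild): td

Answer: td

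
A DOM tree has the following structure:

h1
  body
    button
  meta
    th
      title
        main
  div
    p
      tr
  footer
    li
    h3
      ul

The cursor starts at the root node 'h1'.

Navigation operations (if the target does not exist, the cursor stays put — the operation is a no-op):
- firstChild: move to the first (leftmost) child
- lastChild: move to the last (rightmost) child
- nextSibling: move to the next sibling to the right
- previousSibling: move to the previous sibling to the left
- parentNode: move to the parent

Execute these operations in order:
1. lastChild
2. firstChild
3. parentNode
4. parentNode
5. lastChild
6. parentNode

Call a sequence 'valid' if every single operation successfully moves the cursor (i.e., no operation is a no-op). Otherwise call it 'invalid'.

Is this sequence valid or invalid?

Answer: valid

Derivation:
After 1 (lastChild): footer
After 2 (firstChild): li
After 3 (parentNode): footer
After 4 (parentNode): h1
After 5 (lastChild): footer
After 6 (parentNode): h1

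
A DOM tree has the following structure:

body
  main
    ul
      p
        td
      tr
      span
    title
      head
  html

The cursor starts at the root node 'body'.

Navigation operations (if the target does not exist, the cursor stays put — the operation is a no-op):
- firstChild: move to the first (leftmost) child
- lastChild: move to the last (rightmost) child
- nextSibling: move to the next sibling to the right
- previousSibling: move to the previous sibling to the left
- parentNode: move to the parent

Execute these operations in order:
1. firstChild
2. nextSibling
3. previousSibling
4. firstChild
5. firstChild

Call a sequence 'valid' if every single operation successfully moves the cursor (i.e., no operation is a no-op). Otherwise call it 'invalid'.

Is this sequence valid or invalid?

Answer: valid

Derivation:
After 1 (firstChild): main
After 2 (nextSibling): html
After 3 (previousSibling): main
After 4 (firstChild): ul
After 5 (firstChild): p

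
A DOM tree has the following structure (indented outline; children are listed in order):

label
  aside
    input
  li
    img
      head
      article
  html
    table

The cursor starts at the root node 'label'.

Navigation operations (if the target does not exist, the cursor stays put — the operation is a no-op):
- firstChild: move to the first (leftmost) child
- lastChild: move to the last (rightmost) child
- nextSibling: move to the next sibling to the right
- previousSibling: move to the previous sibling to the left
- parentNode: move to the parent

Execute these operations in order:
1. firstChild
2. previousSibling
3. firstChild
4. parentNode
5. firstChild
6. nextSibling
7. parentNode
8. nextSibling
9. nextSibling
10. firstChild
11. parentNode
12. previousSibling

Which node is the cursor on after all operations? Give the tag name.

After 1 (firstChild): aside
After 2 (previousSibling): aside (no-op, stayed)
After 3 (firstChild): input
After 4 (parentNode): aside
After 5 (firstChild): input
After 6 (nextSibling): input (no-op, stayed)
After 7 (parentNode): aside
After 8 (nextSibling): li
After 9 (nextSibling): html
After 10 (firstChild): table
After 11 (parentNode): html
After 12 (previousSibling): li

Answer: li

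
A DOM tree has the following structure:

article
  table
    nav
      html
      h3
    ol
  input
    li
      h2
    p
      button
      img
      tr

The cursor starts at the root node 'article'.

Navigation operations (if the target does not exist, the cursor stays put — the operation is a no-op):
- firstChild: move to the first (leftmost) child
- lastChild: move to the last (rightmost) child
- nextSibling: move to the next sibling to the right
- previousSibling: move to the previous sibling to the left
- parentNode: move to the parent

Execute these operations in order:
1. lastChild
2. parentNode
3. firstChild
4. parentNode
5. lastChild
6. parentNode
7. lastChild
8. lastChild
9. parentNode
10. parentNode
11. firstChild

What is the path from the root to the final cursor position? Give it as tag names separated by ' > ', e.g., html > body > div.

After 1 (lastChild): input
After 2 (parentNode): article
After 3 (firstChild): table
After 4 (parentNode): article
After 5 (lastChild): input
After 6 (parentNode): article
After 7 (lastChild): input
After 8 (lastChild): p
After 9 (parentNode): input
After 10 (parentNode): article
After 11 (firstChild): table

Answer: article > table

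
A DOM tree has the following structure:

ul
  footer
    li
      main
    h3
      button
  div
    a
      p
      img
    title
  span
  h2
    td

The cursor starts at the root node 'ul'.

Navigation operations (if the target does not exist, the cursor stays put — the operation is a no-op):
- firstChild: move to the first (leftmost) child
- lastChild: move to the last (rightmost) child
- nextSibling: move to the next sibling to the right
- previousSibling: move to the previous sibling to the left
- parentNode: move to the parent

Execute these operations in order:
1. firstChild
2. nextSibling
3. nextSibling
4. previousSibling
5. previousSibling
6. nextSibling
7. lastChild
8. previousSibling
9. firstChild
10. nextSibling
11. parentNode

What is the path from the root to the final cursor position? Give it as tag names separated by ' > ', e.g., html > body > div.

After 1 (firstChild): footer
After 2 (nextSibling): div
After 3 (nextSibling): span
After 4 (previousSibling): div
After 5 (previousSibling): footer
After 6 (nextSibling): div
After 7 (lastChild): title
After 8 (previousSibling): a
After 9 (firstChild): p
After 10 (nextSibling): img
After 11 (parentNode): a

Answer: ul > div > a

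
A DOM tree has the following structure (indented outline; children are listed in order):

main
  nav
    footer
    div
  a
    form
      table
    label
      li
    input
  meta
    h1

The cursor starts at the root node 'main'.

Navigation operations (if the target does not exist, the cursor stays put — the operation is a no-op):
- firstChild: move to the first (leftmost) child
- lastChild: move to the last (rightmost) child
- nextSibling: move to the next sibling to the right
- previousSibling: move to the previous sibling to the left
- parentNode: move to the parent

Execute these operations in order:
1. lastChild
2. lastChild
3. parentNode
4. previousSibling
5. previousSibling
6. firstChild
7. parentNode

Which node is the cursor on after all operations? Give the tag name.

Answer: nav

Derivation:
After 1 (lastChild): meta
After 2 (lastChild): h1
After 3 (parentNode): meta
After 4 (previousSibling): a
After 5 (previousSibling): nav
After 6 (firstChild): footer
After 7 (parentNode): nav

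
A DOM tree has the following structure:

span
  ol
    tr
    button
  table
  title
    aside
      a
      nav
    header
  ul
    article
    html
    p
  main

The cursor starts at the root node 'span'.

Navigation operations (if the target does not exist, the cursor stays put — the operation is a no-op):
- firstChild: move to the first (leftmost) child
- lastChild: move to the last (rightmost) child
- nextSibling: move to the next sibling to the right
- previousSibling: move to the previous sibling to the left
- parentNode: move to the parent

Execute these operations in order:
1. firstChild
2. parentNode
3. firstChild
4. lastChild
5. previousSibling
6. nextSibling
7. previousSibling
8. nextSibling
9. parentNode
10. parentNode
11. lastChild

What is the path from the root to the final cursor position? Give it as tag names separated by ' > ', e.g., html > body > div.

After 1 (firstChild): ol
After 2 (parentNode): span
After 3 (firstChild): ol
After 4 (lastChild): button
After 5 (previousSibling): tr
After 6 (nextSibling): button
After 7 (previousSibling): tr
After 8 (nextSibling): button
After 9 (parentNode): ol
After 10 (parentNode): span
After 11 (lastChild): main

Answer: span > main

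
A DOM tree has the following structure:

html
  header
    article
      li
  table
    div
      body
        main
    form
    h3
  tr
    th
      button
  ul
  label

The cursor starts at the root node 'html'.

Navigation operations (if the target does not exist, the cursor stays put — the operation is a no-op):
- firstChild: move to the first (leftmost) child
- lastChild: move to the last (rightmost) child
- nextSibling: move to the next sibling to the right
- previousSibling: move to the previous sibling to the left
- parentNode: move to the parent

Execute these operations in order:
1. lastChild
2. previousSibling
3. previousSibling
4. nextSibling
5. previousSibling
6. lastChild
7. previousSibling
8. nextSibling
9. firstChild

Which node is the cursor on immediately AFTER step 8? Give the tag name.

Answer: th

Derivation:
After 1 (lastChild): label
After 2 (previousSibling): ul
After 3 (previousSibling): tr
After 4 (nextSibling): ul
After 5 (previousSibling): tr
After 6 (lastChild): th
After 7 (previousSibling): th (no-op, stayed)
After 8 (nextSibling): th (no-op, stayed)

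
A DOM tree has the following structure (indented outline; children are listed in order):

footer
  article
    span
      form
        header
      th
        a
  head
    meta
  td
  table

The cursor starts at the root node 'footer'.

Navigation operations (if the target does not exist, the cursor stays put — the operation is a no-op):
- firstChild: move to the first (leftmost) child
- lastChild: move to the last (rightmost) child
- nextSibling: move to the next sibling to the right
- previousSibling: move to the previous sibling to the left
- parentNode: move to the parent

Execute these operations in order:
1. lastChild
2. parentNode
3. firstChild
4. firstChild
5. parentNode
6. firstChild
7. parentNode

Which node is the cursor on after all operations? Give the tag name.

Answer: article

Derivation:
After 1 (lastChild): table
After 2 (parentNode): footer
After 3 (firstChild): article
After 4 (firstChild): span
After 5 (parentNode): article
After 6 (firstChild): span
After 7 (parentNode): article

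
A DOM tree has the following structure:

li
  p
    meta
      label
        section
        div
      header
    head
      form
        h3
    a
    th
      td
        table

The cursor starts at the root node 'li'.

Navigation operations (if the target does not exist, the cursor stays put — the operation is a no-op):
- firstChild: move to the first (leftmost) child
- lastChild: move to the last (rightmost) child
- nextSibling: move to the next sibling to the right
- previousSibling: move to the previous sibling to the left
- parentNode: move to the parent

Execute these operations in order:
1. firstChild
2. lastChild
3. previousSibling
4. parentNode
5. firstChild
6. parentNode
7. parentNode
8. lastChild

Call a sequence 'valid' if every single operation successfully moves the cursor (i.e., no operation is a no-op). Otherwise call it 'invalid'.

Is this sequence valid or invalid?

Answer: valid

Derivation:
After 1 (firstChild): p
After 2 (lastChild): th
After 3 (previousSibling): a
After 4 (parentNode): p
After 5 (firstChild): meta
After 6 (parentNode): p
After 7 (parentNode): li
After 8 (lastChild): p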